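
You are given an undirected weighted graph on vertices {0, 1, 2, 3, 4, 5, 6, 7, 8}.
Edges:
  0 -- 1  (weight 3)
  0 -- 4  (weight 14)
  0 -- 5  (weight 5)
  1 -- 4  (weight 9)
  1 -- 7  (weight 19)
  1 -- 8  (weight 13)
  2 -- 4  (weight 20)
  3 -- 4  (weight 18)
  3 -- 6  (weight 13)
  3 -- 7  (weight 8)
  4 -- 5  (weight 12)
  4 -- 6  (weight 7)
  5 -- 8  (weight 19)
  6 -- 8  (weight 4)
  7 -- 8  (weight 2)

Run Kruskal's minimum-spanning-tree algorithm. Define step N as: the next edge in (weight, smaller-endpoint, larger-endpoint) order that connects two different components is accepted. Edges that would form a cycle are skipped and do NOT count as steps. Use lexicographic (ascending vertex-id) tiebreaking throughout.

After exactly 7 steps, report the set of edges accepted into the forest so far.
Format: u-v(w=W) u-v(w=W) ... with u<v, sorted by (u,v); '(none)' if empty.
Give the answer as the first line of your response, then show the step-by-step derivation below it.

0-1(w=3) 0-5(w=5) 1-4(w=9) 3-7(w=8) 4-6(w=7) 6-8(w=4) 7-8(w=2)

step 1: add edge 7-8 (w=2); MST = {7-8(w=2)}
step 2: add edge 0-1 (w=3); MST = {0-1(w=3) 7-8(w=2)}
step 3: add edge 6-8 (w=4); MST = {0-1(w=3) 6-8(w=4) 7-8(w=2)}
step 4: add edge 0-5 (w=5); MST = {0-1(w=3) 0-5(w=5) 6-8(w=4) 7-8(w=2)}
step 5: add edge 4-6 (w=7); MST = {0-1(w=3) 0-5(w=5) 4-6(w=7) 6-8(w=4) 7-8(w=2)}
step 6: add edge 3-7 (w=8); MST = {0-1(w=3) 0-5(w=5) 3-7(w=8) 4-6(w=7) 6-8(w=4) 7-8(w=2)}
step 7: add edge 1-4 (w=9); MST = {0-1(w=3) 0-5(w=5) 1-4(w=9) 3-7(w=8) 4-6(w=7) 6-8(w=4) 7-8(w=2)}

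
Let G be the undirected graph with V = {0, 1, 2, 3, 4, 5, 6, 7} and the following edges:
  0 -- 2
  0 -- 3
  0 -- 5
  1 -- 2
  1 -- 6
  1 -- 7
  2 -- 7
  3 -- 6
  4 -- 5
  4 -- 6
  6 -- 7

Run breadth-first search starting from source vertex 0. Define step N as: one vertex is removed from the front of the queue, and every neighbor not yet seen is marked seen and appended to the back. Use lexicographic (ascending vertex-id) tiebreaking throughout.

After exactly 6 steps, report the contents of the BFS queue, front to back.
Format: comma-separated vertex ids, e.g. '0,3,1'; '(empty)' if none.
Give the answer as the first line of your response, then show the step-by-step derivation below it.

6,4

step 1: dequeue 0; queue=[2,3,5]; order=0
step 2: dequeue 2; queue=[3,5,1,7]; order=0,2
step 3: dequeue 3; queue=[5,1,7,6]; order=0,2,3
step 4: dequeue 5; queue=[1,7,6,4]; order=0,2,3,5
step 5: dequeue 1; queue=[7,6,4]; order=0,2,3,5,1
step 6: dequeue 7; queue=[6,4]; order=0,2,3,5,1,7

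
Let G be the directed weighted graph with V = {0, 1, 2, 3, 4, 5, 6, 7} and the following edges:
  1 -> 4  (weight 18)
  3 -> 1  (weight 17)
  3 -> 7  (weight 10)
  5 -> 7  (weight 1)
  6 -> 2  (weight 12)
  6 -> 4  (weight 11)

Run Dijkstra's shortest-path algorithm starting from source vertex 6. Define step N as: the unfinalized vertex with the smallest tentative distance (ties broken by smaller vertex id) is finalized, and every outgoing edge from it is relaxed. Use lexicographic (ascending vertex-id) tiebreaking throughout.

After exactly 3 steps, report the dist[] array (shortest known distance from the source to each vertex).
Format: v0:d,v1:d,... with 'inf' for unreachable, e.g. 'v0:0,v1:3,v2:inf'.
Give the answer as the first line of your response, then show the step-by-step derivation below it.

v0:inf,v1:inf,v2:12,v3:inf,v4:11,v5:inf,v6:0,v7:inf

step 1: dist = v0:inf,v1:inf,v2:12,v3:inf,v4:11,v5:inf,v6:0,v7:inf
step 2: dist = v0:inf,v1:inf,v2:12,v3:inf,v4:11,v5:inf,v6:0,v7:inf
step 3: dist = v0:inf,v1:inf,v2:12,v3:inf,v4:11,v5:inf,v6:0,v7:inf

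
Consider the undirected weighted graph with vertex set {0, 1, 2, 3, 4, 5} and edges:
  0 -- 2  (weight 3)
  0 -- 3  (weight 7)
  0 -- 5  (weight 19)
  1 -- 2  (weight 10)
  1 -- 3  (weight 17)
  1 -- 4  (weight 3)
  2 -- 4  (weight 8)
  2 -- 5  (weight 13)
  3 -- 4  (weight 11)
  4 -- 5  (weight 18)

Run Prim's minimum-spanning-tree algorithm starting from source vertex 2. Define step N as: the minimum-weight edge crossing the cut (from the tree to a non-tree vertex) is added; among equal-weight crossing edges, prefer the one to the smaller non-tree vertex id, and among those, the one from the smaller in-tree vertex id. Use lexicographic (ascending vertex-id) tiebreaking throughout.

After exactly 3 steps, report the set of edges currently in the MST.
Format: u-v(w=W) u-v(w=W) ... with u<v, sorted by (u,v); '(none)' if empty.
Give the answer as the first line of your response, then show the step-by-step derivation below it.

0-2(w=3) 0-3(w=7) 2-4(w=8)

step 1: add edge 0-2 (w=3); MST = {0-2(w=3)}
step 2: add edge 0-3 (w=7); MST = {0-2(w=3) 0-3(w=7)}
step 3: add edge 2-4 (w=8); MST = {0-2(w=3) 0-3(w=7) 2-4(w=8)}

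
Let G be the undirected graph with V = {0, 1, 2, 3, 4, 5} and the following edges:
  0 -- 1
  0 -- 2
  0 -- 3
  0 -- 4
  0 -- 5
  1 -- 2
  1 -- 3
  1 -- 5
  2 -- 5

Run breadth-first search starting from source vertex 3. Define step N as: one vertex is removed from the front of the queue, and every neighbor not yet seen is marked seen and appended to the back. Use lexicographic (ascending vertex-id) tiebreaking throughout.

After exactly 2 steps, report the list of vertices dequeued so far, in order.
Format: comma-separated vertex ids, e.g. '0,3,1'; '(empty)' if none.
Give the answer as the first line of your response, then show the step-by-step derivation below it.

3,0

step 1: dequeue 3; queue=[0,1]; order=3
step 2: dequeue 0; queue=[1,2,4,5]; order=3,0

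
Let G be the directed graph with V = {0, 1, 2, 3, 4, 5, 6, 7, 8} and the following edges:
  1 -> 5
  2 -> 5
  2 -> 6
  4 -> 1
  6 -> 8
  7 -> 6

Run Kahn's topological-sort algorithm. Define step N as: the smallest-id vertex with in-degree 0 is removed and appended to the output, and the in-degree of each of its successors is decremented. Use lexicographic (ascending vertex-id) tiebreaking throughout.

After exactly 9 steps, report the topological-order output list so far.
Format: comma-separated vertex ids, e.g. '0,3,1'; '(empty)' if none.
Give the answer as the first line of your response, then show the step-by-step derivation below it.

0,2,3,4,1,5,7,6,8

step 1: output 0; order=[0]; indeg=(0,1,0,0,0,2,2,0,1)
step 2: output 2; order=[0,2]; indeg=(0,1,0,0,0,1,1,0,1)
step 3: output 3; order=[0,2,3]; indeg=(0,1,0,0,0,1,1,0,1)
step 4: output 4; order=[0,2,3,4]; indeg=(0,0,0,0,0,1,1,0,1)
step 5: output 1; order=[0,2,3,4,1]; indeg=(0,0,0,0,0,0,1,0,1)
step 6: output 5; order=[0,2,3,4,1,5]; indeg=(0,0,0,0,0,0,1,0,1)
step 7: output 7; order=[0,2,3,4,1,5,7]; indeg=(0,0,0,0,0,0,0,0,1)
step 8: output 6; order=[0,2,3,4,1,5,7,6]; indeg=(0,0,0,0,0,0,0,0,0)
step 9: output 8; order=[0,2,3,4,1,5,7,6,8]; indeg=(0,0,0,0,0,0,0,0,0)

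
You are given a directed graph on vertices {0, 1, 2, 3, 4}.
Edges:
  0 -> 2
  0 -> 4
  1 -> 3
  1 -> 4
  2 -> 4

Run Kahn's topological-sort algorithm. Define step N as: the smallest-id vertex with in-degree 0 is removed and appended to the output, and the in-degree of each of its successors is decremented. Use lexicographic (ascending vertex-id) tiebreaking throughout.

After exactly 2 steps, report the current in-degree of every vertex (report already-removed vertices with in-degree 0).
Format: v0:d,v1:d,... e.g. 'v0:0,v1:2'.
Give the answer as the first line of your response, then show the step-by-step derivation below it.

v0:0,v1:0,v2:0,v3:0,v4:1

step 1: output 0; order=[0]; indeg=(0,0,0,1,2)
step 2: output 1; order=[0,1]; indeg=(0,0,0,0,1)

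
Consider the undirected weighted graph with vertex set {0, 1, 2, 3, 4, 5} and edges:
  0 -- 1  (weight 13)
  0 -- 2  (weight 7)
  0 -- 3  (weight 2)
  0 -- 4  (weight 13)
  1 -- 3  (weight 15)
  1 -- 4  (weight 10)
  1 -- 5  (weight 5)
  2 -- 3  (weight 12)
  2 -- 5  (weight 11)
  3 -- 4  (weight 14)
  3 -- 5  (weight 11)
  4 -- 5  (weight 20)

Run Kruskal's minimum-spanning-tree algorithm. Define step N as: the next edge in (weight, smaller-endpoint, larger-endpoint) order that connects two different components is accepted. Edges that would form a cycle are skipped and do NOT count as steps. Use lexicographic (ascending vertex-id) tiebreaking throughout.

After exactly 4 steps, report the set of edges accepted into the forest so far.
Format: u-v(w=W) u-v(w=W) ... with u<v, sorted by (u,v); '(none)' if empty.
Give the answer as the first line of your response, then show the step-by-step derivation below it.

0-2(w=7) 0-3(w=2) 1-4(w=10) 1-5(w=5)

step 1: add edge 0-3 (w=2); MST = {0-3(w=2)}
step 2: add edge 1-5 (w=5); MST = {0-3(w=2) 1-5(w=5)}
step 3: add edge 0-2 (w=7); MST = {0-2(w=7) 0-3(w=2) 1-5(w=5)}
step 4: add edge 1-4 (w=10); MST = {0-2(w=7) 0-3(w=2) 1-4(w=10) 1-5(w=5)}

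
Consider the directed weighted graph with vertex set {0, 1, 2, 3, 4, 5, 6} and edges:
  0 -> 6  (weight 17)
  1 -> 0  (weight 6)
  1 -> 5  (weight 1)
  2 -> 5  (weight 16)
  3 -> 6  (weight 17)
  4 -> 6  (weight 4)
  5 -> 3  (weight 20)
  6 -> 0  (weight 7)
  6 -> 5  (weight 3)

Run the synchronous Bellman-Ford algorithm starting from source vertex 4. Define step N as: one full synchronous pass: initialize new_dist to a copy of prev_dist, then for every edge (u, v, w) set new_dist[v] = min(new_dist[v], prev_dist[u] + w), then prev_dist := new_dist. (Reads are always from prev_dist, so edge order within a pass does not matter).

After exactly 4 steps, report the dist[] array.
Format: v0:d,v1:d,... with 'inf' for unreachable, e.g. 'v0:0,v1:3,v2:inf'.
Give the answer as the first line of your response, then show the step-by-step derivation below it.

v0:11,v1:inf,v2:inf,v3:27,v4:0,v5:7,v6:4

step 1: dist = v0:inf,v1:inf,v2:inf,v3:inf,v4:0,v5:inf,v6:4
step 2: dist = v0:11,v1:inf,v2:inf,v3:inf,v4:0,v5:7,v6:4
step 3: dist = v0:11,v1:inf,v2:inf,v3:27,v4:0,v5:7,v6:4
step 4: dist = v0:11,v1:inf,v2:inf,v3:27,v4:0,v5:7,v6:4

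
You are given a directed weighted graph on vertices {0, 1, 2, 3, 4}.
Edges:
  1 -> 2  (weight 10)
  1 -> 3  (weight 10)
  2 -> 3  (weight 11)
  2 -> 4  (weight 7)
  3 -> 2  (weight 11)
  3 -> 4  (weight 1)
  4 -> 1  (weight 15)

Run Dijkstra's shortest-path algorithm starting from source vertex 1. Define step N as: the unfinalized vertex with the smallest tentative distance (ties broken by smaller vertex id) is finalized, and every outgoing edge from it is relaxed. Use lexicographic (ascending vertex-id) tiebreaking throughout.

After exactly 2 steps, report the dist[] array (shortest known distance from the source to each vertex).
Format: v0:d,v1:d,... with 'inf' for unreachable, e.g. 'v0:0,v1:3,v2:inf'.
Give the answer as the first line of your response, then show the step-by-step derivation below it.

v0:inf,v1:0,v2:10,v3:10,v4:17

step 1: dist = v0:inf,v1:0,v2:10,v3:10,v4:inf
step 2: dist = v0:inf,v1:0,v2:10,v3:10,v4:17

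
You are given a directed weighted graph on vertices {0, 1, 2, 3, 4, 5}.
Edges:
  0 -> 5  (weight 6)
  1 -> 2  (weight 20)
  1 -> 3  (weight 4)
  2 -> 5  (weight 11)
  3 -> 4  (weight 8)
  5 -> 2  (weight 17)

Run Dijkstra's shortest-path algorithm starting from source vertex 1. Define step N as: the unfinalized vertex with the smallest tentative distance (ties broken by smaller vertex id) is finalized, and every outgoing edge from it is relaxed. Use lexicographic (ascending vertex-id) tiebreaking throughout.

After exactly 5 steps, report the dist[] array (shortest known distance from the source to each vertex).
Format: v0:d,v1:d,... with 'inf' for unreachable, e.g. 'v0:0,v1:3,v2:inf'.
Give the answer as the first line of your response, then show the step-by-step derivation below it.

v0:inf,v1:0,v2:20,v3:4,v4:12,v5:31

step 1: dist = v0:inf,v1:0,v2:20,v3:4,v4:inf,v5:inf
step 2: dist = v0:inf,v1:0,v2:20,v3:4,v4:12,v5:inf
step 3: dist = v0:inf,v1:0,v2:20,v3:4,v4:12,v5:inf
step 4: dist = v0:inf,v1:0,v2:20,v3:4,v4:12,v5:31
step 5: dist = v0:inf,v1:0,v2:20,v3:4,v4:12,v5:31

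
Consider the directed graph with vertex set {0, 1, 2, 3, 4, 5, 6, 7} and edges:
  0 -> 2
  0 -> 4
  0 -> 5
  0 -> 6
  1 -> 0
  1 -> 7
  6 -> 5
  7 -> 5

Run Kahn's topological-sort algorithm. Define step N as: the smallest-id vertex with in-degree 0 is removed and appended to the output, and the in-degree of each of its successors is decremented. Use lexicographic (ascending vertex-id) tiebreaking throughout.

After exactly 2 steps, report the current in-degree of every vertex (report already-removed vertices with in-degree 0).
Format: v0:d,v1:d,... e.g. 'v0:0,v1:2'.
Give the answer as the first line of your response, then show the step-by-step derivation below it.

v0:0,v1:0,v2:0,v3:0,v4:0,v5:2,v6:0,v7:0

step 1: output 1; order=[1]; indeg=(0,0,1,0,1,3,1,0)
step 2: output 0; order=[1,0]; indeg=(0,0,0,0,0,2,0,0)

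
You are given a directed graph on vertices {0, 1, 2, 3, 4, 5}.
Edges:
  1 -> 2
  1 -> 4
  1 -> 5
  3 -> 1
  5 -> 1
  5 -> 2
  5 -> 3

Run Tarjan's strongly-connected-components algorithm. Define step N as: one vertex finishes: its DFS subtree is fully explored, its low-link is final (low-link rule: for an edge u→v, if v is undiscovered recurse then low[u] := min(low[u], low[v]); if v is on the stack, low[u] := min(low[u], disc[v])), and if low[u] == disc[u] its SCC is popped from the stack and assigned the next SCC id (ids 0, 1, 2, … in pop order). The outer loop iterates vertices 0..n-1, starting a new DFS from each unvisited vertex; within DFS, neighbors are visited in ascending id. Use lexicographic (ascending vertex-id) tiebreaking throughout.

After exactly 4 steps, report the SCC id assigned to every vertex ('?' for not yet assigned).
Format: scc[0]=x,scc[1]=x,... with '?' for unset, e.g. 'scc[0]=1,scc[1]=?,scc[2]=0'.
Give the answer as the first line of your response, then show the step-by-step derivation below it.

scc[0]=0,scc[1]=?,scc[2]=1,scc[3]=?,scc[4]=2,scc[5]=?

step 1: low=(low[0]=0,low[1]=?,low[2]=?,low[3]=?,low[4]=?,low[5]=?); scc=(scc[0]=0,scc[1]=?,scc[2]=?,scc[3]=?,scc[4]=?,scc[5]=?)
step 2: low=(low[0]=0,low[1]=1,low[2]=2,low[3]=?,low[4]=?,low[5]=?); scc=(scc[0]=0,scc[1]=?,scc[2]=1,scc[3]=?,scc[4]=?,scc[5]=?)
step 3: low=(low[0]=0,low[1]=1,low[2]=2,low[3]=?,low[4]=3,low[5]=?); scc=(scc[0]=0,scc[1]=?,scc[2]=1,scc[3]=?,scc[4]=2,scc[5]=?)
step 4: low=(low[0]=0,low[1]=1,low[2]=2,low[3]=1,low[4]=3,low[5]=1); scc=(scc[0]=0,scc[1]=?,scc[2]=1,scc[3]=?,scc[4]=2,scc[5]=?)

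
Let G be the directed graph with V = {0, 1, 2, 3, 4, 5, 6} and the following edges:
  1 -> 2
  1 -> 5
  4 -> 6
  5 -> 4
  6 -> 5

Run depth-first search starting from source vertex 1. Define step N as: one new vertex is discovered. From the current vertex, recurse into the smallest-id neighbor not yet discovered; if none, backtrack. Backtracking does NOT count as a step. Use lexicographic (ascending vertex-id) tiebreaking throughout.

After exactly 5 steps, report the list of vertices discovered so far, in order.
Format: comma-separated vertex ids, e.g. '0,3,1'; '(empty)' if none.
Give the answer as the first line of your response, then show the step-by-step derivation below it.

1,2,5,4,6

step 1: discover 1; path=1; order=1
step 2: discover 2; path=1>2; order=1,2
step 3: discover 5; path=1>5; order=1,2,5
step 4: discover 4; path=1>5>4; order=1,2,5,4
step 5: discover 6; path=1>5>4>6; order=1,2,5,4,6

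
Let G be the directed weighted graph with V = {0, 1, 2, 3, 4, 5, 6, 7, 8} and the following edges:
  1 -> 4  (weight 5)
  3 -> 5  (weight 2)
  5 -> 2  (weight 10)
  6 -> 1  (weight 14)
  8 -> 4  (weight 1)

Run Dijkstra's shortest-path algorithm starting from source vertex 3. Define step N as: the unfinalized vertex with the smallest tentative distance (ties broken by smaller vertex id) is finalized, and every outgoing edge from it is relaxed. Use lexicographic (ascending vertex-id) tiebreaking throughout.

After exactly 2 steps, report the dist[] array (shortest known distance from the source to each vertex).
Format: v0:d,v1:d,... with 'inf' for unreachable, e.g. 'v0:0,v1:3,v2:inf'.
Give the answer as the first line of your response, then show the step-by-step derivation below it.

v0:inf,v1:inf,v2:12,v3:0,v4:inf,v5:2,v6:inf,v7:inf,v8:inf

step 1: dist = v0:inf,v1:inf,v2:inf,v3:0,v4:inf,v5:2,v6:inf,v7:inf,v8:inf
step 2: dist = v0:inf,v1:inf,v2:12,v3:0,v4:inf,v5:2,v6:inf,v7:inf,v8:inf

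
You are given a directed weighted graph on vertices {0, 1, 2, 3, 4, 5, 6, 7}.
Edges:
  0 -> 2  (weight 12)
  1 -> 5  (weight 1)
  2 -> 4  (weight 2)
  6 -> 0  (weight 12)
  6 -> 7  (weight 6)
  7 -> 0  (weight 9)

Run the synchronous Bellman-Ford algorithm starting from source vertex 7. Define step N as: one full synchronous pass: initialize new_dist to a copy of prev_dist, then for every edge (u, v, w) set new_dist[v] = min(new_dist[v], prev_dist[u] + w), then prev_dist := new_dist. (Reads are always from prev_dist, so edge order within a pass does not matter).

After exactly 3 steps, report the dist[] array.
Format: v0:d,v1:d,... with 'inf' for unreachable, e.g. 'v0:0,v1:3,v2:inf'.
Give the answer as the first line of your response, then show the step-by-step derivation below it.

v0:9,v1:inf,v2:21,v3:inf,v4:23,v5:inf,v6:inf,v7:0

step 1: dist = v0:9,v1:inf,v2:inf,v3:inf,v4:inf,v5:inf,v6:inf,v7:0
step 2: dist = v0:9,v1:inf,v2:21,v3:inf,v4:inf,v5:inf,v6:inf,v7:0
step 3: dist = v0:9,v1:inf,v2:21,v3:inf,v4:23,v5:inf,v6:inf,v7:0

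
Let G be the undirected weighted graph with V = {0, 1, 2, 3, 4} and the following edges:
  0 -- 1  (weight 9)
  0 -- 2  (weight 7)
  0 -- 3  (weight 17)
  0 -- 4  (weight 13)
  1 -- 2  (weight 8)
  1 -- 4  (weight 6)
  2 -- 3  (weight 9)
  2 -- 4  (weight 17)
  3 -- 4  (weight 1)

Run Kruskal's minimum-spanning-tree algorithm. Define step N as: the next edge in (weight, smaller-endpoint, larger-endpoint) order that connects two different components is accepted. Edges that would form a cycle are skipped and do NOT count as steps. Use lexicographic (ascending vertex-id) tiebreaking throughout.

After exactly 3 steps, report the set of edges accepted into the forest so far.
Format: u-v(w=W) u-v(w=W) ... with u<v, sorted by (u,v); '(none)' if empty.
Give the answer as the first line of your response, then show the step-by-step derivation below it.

0-2(w=7) 1-4(w=6) 3-4(w=1)

step 1: add edge 3-4 (w=1); MST = {3-4(w=1)}
step 2: add edge 1-4 (w=6); MST = {1-4(w=6) 3-4(w=1)}
step 3: add edge 0-2 (w=7); MST = {0-2(w=7) 1-4(w=6) 3-4(w=1)}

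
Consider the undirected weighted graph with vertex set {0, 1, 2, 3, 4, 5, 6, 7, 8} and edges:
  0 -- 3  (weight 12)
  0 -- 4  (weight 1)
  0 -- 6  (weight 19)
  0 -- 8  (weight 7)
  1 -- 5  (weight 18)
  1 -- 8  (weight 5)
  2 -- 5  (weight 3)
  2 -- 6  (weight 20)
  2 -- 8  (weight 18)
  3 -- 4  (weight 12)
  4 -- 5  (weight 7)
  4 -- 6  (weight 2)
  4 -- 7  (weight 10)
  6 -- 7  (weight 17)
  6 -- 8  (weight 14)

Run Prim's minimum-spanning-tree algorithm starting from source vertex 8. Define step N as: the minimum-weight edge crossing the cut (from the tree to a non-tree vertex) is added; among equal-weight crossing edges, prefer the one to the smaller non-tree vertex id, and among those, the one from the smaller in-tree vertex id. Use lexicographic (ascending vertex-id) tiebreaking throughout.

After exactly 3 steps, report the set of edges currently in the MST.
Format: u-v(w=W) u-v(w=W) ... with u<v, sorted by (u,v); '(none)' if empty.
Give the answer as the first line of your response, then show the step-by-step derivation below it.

0-4(w=1) 0-8(w=7) 1-8(w=5)

step 1: add edge 1-8 (w=5); MST = {1-8(w=5)}
step 2: add edge 0-8 (w=7); MST = {0-8(w=7) 1-8(w=5)}
step 3: add edge 0-4 (w=1); MST = {0-4(w=1) 0-8(w=7) 1-8(w=5)}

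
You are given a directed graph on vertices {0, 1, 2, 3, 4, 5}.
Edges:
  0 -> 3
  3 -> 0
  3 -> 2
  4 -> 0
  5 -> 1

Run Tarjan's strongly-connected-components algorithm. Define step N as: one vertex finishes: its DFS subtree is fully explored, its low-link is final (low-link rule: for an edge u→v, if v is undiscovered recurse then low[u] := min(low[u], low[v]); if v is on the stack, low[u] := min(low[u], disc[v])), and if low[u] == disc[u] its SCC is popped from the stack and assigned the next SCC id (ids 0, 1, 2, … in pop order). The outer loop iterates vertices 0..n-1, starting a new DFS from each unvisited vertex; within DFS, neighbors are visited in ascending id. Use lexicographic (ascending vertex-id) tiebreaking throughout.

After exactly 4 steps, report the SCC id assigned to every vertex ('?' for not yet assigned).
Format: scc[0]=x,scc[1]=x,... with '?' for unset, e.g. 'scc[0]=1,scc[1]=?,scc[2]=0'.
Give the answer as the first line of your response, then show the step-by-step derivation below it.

scc[0]=1,scc[1]=2,scc[2]=0,scc[3]=1,scc[4]=?,scc[5]=?

step 1: low=(low[0]=0,low[1]=?,low[2]=2,low[3]=0,low[4]=?,low[5]=?); scc=(scc[0]=?,scc[1]=?,scc[2]=0,scc[3]=?,scc[4]=?,scc[5]=?)
step 2: low=(low[0]=0,low[1]=?,low[2]=2,low[3]=0,low[4]=?,low[5]=?); scc=(scc[0]=?,scc[1]=?,scc[2]=0,scc[3]=?,scc[4]=?,scc[5]=?)
step 3: low=(low[0]=0,low[1]=?,low[2]=2,low[3]=0,low[4]=?,low[5]=?); scc=(scc[0]=1,scc[1]=?,scc[2]=0,scc[3]=1,scc[4]=?,scc[5]=?)
step 4: low=(low[0]=0,low[1]=3,low[2]=2,low[3]=0,low[4]=?,low[5]=?); scc=(scc[0]=1,scc[1]=2,scc[2]=0,scc[3]=1,scc[4]=?,scc[5]=?)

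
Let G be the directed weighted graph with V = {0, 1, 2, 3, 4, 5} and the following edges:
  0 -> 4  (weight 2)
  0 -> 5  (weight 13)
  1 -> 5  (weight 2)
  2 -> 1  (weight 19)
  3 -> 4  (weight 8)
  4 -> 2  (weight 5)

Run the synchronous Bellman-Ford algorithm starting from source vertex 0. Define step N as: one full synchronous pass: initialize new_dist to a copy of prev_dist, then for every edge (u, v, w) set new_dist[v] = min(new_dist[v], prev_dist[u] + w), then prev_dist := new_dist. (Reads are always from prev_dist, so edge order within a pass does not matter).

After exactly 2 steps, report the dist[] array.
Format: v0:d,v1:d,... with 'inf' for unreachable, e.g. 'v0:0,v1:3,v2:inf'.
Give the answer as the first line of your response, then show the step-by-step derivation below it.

v0:0,v1:inf,v2:7,v3:inf,v4:2,v5:13

step 1: dist = v0:0,v1:inf,v2:inf,v3:inf,v4:2,v5:13
step 2: dist = v0:0,v1:inf,v2:7,v3:inf,v4:2,v5:13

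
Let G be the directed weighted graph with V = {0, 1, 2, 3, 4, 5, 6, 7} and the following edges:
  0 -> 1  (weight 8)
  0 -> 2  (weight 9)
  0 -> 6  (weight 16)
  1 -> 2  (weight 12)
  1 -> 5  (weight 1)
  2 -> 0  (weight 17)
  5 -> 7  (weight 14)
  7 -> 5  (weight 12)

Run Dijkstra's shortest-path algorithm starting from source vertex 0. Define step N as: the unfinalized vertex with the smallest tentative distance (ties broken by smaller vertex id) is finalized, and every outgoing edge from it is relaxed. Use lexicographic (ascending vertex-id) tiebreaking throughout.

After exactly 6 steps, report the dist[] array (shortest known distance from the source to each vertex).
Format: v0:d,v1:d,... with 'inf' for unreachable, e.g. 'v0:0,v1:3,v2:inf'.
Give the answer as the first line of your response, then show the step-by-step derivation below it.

v0:0,v1:8,v2:9,v3:inf,v4:inf,v5:9,v6:16,v7:23

step 1: dist = v0:0,v1:8,v2:9,v3:inf,v4:inf,v5:inf,v6:16,v7:inf
step 2: dist = v0:0,v1:8,v2:9,v3:inf,v4:inf,v5:9,v6:16,v7:inf
step 3: dist = v0:0,v1:8,v2:9,v3:inf,v4:inf,v5:9,v6:16,v7:inf
step 4: dist = v0:0,v1:8,v2:9,v3:inf,v4:inf,v5:9,v6:16,v7:23
step 5: dist = v0:0,v1:8,v2:9,v3:inf,v4:inf,v5:9,v6:16,v7:23
step 6: dist = v0:0,v1:8,v2:9,v3:inf,v4:inf,v5:9,v6:16,v7:23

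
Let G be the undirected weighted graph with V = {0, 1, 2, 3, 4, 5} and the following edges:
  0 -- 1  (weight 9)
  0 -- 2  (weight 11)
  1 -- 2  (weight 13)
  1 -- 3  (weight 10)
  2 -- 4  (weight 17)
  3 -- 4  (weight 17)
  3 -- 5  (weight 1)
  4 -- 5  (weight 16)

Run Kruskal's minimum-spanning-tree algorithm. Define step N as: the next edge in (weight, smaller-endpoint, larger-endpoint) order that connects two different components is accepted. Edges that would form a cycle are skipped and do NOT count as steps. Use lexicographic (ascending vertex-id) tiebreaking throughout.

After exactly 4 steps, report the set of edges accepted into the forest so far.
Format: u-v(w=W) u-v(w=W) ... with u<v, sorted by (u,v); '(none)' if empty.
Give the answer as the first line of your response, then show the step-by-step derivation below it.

0-1(w=9) 0-2(w=11) 1-3(w=10) 3-5(w=1)

step 1: add edge 3-5 (w=1); MST = {3-5(w=1)}
step 2: add edge 0-1 (w=9); MST = {0-1(w=9) 3-5(w=1)}
step 3: add edge 1-3 (w=10); MST = {0-1(w=9) 1-3(w=10) 3-5(w=1)}
step 4: add edge 0-2 (w=11); MST = {0-1(w=9) 0-2(w=11) 1-3(w=10) 3-5(w=1)}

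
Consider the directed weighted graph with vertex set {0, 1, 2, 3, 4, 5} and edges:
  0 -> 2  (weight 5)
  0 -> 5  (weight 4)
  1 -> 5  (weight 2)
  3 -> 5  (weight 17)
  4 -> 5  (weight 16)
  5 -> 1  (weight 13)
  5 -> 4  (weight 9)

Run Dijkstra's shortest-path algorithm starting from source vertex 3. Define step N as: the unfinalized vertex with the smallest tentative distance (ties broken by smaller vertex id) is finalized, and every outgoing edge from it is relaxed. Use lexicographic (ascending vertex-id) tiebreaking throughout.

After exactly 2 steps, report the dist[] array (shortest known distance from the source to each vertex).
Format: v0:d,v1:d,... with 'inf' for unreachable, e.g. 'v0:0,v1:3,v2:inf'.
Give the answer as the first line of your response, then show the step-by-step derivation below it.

v0:inf,v1:30,v2:inf,v3:0,v4:26,v5:17

step 1: dist = v0:inf,v1:inf,v2:inf,v3:0,v4:inf,v5:17
step 2: dist = v0:inf,v1:30,v2:inf,v3:0,v4:26,v5:17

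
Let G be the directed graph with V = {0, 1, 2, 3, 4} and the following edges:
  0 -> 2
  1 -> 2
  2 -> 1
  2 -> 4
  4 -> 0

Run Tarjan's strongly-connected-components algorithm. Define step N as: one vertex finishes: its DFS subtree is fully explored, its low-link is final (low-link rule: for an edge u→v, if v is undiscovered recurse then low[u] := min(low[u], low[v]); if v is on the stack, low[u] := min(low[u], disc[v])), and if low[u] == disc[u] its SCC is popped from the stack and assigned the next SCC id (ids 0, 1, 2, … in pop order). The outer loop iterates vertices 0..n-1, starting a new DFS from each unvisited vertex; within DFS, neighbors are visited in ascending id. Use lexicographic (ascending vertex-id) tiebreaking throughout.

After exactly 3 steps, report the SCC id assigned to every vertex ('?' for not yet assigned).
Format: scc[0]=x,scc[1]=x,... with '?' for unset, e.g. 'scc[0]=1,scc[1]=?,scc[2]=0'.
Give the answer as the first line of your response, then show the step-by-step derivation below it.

scc[0]=?,scc[1]=?,scc[2]=?,scc[3]=?,scc[4]=?

step 1: low=(low[0]=0,low[1]=1,low[2]=1,low[3]=?,low[4]=?); scc=(scc[0]=?,scc[1]=?,scc[2]=?,scc[3]=?,scc[4]=?)
step 2: low=(low[0]=0,low[1]=1,low[2]=1,low[3]=?,low[4]=0); scc=(scc[0]=?,scc[1]=?,scc[2]=?,scc[3]=?,scc[4]=?)
step 3: low=(low[0]=0,low[1]=1,low[2]=0,low[3]=?,low[4]=0); scc=(scc[0]=?,scc[1]=?,scc[2]=?,scc[3]=?,scc[4]=?)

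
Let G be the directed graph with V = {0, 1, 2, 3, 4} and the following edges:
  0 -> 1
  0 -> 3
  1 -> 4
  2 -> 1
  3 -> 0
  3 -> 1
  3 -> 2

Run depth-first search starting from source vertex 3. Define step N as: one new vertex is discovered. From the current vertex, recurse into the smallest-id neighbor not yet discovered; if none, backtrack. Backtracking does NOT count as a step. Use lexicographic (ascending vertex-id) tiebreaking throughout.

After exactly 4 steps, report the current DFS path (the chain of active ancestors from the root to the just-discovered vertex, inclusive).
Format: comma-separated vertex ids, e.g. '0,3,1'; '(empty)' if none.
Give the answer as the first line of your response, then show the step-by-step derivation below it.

3,0,1,4

step 1: discover 3; path=3; order=3
step 2: discover 0; path=3>0; order=3,0
step 3: discover 1; path=3>0>1; order=3,0,1
step 4: discover 4; path=3>0>1>4; order=3,0,1,4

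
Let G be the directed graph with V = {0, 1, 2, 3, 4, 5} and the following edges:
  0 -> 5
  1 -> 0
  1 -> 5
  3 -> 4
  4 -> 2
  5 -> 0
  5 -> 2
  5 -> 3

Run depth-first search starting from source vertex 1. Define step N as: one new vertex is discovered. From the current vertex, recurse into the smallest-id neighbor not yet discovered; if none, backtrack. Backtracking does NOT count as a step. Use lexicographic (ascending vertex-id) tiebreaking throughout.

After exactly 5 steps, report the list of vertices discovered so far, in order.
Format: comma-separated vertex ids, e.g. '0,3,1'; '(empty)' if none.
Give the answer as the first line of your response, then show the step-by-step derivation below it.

1,0,5,2,3

step 1: discover 1; path=1; order=1
step 2: discover 0; path=1>0; order=1,0
step 3: discover 5; path=1>0>5; order=1,0,5
step 4: discover 2; path=1>0>5>2; order=1,0,5,2
step 5: discover 3; path=1>0>5>3; order=1,0,5,2,3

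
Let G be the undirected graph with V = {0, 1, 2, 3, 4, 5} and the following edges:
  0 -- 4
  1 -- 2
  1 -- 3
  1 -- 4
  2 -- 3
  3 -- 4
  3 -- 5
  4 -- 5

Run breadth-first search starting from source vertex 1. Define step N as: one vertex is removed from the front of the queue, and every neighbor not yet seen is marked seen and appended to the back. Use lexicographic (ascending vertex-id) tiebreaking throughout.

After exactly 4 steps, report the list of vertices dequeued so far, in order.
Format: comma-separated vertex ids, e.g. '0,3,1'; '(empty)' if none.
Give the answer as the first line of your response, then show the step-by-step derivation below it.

1,2,3,4

step 1: dequeue 1; queue=[2,3,4]; order=1
step 2: dequeue 2; queue=[3,4]; order=1,2
step 3: dequeue 3; queue=[4,5]; order=1,2,3
step 4: dequeue 4; queue=[5,0]; order=1,2,3,4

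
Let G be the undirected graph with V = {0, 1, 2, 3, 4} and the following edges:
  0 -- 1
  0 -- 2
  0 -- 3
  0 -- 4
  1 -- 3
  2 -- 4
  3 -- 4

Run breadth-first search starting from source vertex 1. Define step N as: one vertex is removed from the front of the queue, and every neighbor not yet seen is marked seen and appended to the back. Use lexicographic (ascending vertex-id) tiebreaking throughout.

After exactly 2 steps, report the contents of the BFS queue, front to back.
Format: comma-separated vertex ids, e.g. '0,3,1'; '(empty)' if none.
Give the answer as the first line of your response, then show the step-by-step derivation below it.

3,2,4

step 1: dequeue 1; queue=[0,3]; order=1
step 2: dequeue 0; queue=[3,2,4]; order=1,0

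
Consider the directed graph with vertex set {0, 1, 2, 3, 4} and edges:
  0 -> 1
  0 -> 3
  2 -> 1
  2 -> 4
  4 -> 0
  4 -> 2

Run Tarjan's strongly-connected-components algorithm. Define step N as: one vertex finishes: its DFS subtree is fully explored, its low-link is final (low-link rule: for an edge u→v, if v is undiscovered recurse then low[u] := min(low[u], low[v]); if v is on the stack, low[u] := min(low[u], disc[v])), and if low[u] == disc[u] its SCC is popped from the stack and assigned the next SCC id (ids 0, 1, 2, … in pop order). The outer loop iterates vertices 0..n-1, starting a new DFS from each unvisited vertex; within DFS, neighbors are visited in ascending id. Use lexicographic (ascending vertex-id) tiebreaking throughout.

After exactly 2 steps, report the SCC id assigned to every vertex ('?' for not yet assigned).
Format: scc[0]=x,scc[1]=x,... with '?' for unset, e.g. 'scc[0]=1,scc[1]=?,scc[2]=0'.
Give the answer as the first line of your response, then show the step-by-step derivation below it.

scc[0]=?,scc[1]=0,scc[2]=?,scc[3]=1,scc[4]=?

step 1: low=(low[0]=0,low[1]=1,low[2]=?,low[3]=?,low[4]=?); scc=(scc[0]=?,scc[1]=0,scc[2]=?,scc[3]=?,scc[4]=?)
step 2: low=(low[0]=0,low[1]=1,low[2]=?,low[3]=2,low[4]=?); scc=(scc[0]=?,scc[1]=0,scc[2]=?,scc[3]=1,scc[4]=?)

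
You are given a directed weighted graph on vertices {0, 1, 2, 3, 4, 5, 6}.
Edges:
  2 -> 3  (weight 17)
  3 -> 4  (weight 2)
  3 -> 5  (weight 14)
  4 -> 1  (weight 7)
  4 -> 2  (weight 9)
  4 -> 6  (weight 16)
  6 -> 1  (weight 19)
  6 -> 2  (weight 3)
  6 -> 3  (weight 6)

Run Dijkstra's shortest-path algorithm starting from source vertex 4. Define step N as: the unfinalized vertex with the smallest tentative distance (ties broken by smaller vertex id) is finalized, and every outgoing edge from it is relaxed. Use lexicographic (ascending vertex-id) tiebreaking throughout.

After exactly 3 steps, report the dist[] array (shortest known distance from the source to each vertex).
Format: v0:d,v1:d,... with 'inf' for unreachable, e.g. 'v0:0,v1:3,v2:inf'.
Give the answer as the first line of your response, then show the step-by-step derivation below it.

v0:inf,v1:7,v2:9,v3:26,v4:0,v5:inf,v6:16

step 1: dist = v0:inf,v1:7,v2:9,v3:inf,v4:0,v5:inf,v6:16
step 2: dist = v0:inf,v1:7,v2:9,v3:inf,v4:0,v5:inf,v6:16
step 3: dist = v0:inf,v1:7,v2:9,v3:26,v4:0,v5:inf,v6:16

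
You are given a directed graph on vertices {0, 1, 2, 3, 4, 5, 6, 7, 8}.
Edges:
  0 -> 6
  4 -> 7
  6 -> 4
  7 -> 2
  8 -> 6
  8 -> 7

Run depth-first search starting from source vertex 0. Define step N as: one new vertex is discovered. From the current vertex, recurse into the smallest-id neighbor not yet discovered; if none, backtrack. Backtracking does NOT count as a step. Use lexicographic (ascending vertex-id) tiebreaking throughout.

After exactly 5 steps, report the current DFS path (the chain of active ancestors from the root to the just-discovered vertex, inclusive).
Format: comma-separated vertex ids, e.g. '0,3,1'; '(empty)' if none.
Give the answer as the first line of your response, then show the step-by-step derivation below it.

0,6,4,7,2

step 1: discover 0; path=0; order=0
step 2: discover 6; path=0>6; order=0,6
step 3: discover 4; path=0>6>4; order=0,6,4
step 4: discover 7; path=0>6>4>7; order=0,6,4,7
step 5: discover 2; path=0>6>4>7>2; order=0,6,4,7,2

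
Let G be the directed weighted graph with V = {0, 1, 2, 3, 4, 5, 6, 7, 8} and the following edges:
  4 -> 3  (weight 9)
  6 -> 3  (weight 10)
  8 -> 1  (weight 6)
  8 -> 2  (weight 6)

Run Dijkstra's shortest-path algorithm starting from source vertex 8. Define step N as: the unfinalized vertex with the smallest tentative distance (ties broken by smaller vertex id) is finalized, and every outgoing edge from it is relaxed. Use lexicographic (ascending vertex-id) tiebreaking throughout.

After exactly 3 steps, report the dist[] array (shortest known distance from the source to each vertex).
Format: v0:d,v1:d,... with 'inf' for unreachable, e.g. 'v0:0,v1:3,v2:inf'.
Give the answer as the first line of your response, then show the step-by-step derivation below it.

v0:inf,v1:6,v2:6,v3:inf,v4:inf,v5:inf,v6:inf,v7:inf,v8:0

step 1: dist = v0:inf,v1:6,v2:6,v3:inf,v4:inf,v5:inf,v6:inf,v7:inf,v8:0
step 2: dist = v0:inf,v1:6,v2:6,v3:inf,v4:inf,v5:inf,v6:inf,v7:inf,v8:0
step 3: dist = v0:inf,v1:6,v2:6,v3:inf,v4:inf,v5:inf,v6:inf,v7:inf,v8:0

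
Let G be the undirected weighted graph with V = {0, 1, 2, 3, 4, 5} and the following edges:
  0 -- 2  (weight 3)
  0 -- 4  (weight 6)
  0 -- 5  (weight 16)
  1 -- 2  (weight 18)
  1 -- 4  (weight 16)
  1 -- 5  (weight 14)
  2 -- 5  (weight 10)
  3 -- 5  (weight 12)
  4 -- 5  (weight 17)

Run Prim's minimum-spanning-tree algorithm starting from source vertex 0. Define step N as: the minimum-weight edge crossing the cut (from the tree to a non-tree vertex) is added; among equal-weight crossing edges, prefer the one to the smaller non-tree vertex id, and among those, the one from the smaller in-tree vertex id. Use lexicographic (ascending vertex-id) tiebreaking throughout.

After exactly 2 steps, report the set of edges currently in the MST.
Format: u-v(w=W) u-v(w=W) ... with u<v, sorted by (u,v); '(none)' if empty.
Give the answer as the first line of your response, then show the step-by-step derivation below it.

0-2(w=3) 0-4(w=6)

step 1: add edge 0-2 (w=3); MST = {0-2(w=3)}
step 2: add edge 0-4 (w=6); MST = {0-2(w=3) 0-4(w=6)}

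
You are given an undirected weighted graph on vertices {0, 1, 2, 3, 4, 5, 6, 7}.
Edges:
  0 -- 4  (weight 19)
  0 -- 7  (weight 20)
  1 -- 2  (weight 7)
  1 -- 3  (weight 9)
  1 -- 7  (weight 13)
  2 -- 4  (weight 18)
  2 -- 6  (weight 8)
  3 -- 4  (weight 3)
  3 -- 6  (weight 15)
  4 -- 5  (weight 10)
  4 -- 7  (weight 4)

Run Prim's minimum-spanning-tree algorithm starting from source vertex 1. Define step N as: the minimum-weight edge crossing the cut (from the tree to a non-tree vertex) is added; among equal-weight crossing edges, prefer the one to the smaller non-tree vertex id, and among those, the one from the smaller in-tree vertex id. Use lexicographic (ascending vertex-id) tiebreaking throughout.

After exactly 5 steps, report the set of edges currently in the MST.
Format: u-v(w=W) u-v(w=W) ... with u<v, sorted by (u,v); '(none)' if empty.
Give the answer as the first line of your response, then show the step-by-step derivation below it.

1-2(w=7) 1-3(w=9) 2-6(w=8) 3-4(w=3) 4-7(w=4)

step 1: add edge 1-2 (w=7); MST = {1-2(w=7)}
step 2: add edge 2-6 (w=8); MST = {1-2(w=7) 2-6(w=8)}
step 3: add edge 1-3 (w=9); MST = {1-2(w=7) 1-3(w=9) 2-6(w=8)}
step 4: add edge 3-4 (w=3); MST = {1-2(w=7) 1-3(w=9) 2-6(w=8) 3-4(w=3)}
step 5: add edge 4-7 (w=4); MST = {1-2(w=7) 1-3(w=9) 2-6(w=8) 3-4(w=3) 4-7(w=4)}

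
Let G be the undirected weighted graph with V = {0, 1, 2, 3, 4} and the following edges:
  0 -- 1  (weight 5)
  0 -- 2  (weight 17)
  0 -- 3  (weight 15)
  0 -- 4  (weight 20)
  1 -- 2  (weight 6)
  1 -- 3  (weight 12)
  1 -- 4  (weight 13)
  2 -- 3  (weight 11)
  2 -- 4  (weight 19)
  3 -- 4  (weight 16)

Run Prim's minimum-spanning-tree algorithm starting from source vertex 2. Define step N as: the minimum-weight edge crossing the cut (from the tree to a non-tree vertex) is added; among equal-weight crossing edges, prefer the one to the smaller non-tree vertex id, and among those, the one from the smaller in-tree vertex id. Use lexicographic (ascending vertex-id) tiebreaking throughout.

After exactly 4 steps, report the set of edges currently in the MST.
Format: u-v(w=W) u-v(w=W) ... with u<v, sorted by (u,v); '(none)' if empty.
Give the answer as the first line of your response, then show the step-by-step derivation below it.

0-1(w=5) 1-2(w=6) 1-4(w=13) 2-3(w=11)

step 1: add edge 1-2 (w=6); MST = {1-2(w=6)}
step 2: add edge 0-1 (w=5); MST = {0-1(w=5) 1-2(w=6)}
step 3: add edge 2-3 (w=11); MST = {0-1(w=5) 1-2(w=6) 2-3(w=11)}
step 4: add edge 1-4 (w=13); MST = {0-1(w=5) 1-2(w=6) 1-4(w=13) 2-3(w=11)}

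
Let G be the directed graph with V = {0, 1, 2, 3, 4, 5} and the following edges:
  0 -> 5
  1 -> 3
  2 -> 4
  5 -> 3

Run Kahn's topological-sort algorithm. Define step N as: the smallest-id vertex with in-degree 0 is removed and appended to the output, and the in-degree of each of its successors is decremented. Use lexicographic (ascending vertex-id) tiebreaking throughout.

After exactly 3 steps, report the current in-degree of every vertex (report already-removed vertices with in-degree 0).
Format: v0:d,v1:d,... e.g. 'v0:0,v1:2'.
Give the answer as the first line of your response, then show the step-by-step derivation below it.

v0:0,v1:0,v2:0,v3:1,v4:0,v5:0

step 1: output 0; order=[0]; indeg=(0,0,0,2,1,0)
step 2: output 1; order=[0,1]; indeg=(0,0,0,1,1,0)
step 3: output 2; order=[0,1,2]; indeg=(0,0,0,1,0,0)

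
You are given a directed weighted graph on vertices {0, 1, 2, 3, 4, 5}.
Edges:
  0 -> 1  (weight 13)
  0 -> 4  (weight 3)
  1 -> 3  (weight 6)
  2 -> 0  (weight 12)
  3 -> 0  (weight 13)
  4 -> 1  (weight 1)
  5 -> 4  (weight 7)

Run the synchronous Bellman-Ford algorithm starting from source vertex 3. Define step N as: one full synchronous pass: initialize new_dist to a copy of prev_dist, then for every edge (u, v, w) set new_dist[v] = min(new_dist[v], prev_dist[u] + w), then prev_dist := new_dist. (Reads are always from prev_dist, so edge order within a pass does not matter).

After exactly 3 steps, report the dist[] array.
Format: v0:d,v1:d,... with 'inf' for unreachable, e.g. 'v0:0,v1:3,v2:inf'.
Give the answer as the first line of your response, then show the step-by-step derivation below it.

v0:13,v1:17,v2:inf,v3:0,v4:16,v5:inf

step 1: dist = v0:13,v1:inf,v2:inf,v3:0,v4:inf,v5:inf
step 2: dist = v0:13,v1:26,v2:inf,v3:0,v4:16,v5:inf
step 3: dist = v0:13,v1:17,v2:inf,v3:0,v4:16,v5:inf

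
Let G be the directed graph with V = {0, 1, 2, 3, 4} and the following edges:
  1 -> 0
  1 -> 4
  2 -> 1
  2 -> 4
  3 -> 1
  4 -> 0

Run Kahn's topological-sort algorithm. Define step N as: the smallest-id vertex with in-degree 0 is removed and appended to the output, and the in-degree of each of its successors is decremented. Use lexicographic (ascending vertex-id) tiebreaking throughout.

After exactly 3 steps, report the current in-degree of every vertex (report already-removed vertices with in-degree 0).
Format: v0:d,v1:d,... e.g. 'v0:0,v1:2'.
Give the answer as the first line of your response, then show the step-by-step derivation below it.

v0:1,v1:0,v2:0,v3:0,v4:0

step 1: output 2; order=[2]; indeg=(2,1,0,0,1)
step 2: output 3; order=[2,3]; indeg=(2,0,0,0,1)
step 3: output 1; order=[2,3,1]; indeg=(1,0,0,0,0)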